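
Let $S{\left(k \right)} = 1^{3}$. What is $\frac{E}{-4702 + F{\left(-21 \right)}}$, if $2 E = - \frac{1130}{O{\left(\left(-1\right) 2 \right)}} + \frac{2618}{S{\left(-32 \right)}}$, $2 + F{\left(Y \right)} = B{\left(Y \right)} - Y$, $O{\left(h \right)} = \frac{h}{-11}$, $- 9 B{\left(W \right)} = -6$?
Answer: $\frac{981}{2554} \approx 0.3841$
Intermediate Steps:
$S{\left(k \right)} = 1$
$B{\left(W \right)} = \frac{2}{3}$ ($B{\left(W \right)} = \left(- \frac{1}{9}\right) \left(-6\right) = \frac{2}{3}$)
$O{\left(h \right)} = - \frac{h}{11}$ ($O{\left(h \right)} = h \left(- \frac{1}{11}\right) = - \frac{h}{11}$)
$F{\left(Y \right)} = - \frac{4}{3} - Y$ ($F{\left(Y \right)} = -2 - \left(- \frac{2}{3} + Y\right) = - \frac{4}{3} - Y$)
$E = - \frac{3597}{2}$ ($E = \frac{- \frac{1130}{\left(- \frac{1}{11}\right) \left(\left(-1\right) 2\right)} + \frac{2618}{1}}{2} = \frac{- \frac{1130}{\left(- \frac{1}{11}\right) \left(-2\right)} + 2618 \cdot 1}{2} = \frac{- \frac{1130}{\frac{2}{11}} + 2618}{2} = \frac{\left(-1130\right) \frac{11}{2} + 2618}{2} = \frac{-6215 + 2618}{2} = \frac{1}{2} \left(-3597\right) = - \frac{3597}{2} \approx -1798.5$)
$\frac{E}{-4702 + F{\left(-21 \right)}} = - \frac{3597}{2 \left(-4702 - - \frac{59}{3}\right)} = - \frac{3597}{2 \left(-4702 + \left(- \frac{4}{3} + 21\right)\right)} = - \frac{3597}{2 \left(-4702 + \frac{59}{3}\right)} = - \frac{3597}{2 \left(- \frac{14047}{3}\right)} = \left(- \frac{3597}{2}\right) \left(- \frac{3}{14047}\right) = \frac{981}{2554}$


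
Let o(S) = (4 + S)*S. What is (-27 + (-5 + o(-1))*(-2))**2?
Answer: 121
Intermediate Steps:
o(S) = S*(4 + S)
(-27 + (-5 + o(-1))*(-2))**2 = (-27 + (-5 - (4 - 1))*(-2))**2 = (-27 + (-5 - 1*3)*(-2))**2 = (-27 + (-5 - 3)*(-2))**2 = (-27 - 8*(-2))**2 = (-27 + 16)**2 = (-11)**2 = 121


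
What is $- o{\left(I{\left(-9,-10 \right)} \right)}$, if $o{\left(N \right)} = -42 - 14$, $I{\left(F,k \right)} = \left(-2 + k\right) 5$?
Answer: $56$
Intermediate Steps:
$I{\left(F,k \right)} = -10 + 5 k$
$o{\left(N \right)} = -56$
$- o{\left(I{\left(-9,-10 \right)} \right)} = \left(-1\right) \left(-56\right) = 56$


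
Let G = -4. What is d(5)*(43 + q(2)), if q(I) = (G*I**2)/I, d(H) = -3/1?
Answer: -105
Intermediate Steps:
d(H) = -3 (d(H) = -3*1 = -3)
q(I) = -4*I (q(I) = (-4*I**2)/I = -4*I)
d(5)*(43 + q(2)) = -3*(43 - 4*2) = -3*(43 - 8) = -3*35 = -105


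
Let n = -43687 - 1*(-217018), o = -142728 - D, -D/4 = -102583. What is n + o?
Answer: -379729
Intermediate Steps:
D = 410332 (D = -4*(-102583) = 410332)
o = -553060 (o = -142728 - 1*410332 = -142728 - 410332 = -553060)
n = 173331 (n = -43687 + 217018 = 173331)
n + o = 173331 - 553060 = -379729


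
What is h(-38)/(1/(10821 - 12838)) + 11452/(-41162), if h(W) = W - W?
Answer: -5726/20581 ≈ -0.27822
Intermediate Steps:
h(W) = 0
h(-38)/(1/(10821 - 12838)) + 11452/(-41162) = 0/(1/(10821 - 12838)) + 11452/(-41162) = 0/(1/(-2017)) + 11452*(-1/41162) = 0/(-1/2017) - 5726/20581 = 0*(-2017) - 5726/20581 = 0 - 5726/20581 = -5726/20581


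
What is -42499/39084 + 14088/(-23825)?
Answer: -1563154067/931176300 ≈ -1.6787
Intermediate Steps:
-42499/39084 + 14088/(-23825) = -42499*1/39084 + 14088*(-1/23825) = -42499/39084 - 14088/23825 = -1563154067/931176300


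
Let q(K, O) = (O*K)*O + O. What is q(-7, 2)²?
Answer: 676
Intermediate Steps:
q(K, O) = O + K*O² (q(K, O) = (K*O)*O + O = K*O² + O = O + K*O²)
q(-7, 2)² = (2*(1 - 7*2))² = (2*(1 - 14))² = (2*(-13))² = (-26)² = 676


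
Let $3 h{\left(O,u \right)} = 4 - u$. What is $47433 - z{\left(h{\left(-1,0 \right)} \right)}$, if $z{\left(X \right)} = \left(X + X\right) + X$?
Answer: $47429$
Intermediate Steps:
$h{\left(O,u \right)} = \frac{4}{3} - \frac{u}{3}$ ($h{\left(O,u \right)} = \frac{4 - u}{3} = \frac{4}{3} - \frac{u}{3}$)
$z{\left(X \right)} = 3 X$ ($z{\left(X \right)} = 2 X + X = 3 X$)
$47433 - z{\left(h{\left(-1,0 \right)} \right)} = 47433 - 3 \left(\frac{4}{3} - 0\right) = 47433 - 3 \left(\frac{4}{3} + 0\right) = 47433 - 3 \cdot \frac{4}{3} = 47433 - 4 = 47429$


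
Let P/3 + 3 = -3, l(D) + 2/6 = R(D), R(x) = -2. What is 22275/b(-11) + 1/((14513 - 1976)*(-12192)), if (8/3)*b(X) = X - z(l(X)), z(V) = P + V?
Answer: 972788097599/152851104 ≈ 6364.3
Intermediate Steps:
l(D) = -7/3 (l(D) = -⅓ - 2 = -7/3)
P = -18 (P = -9 + 3*(-3) = -9 - 9 = -18)
z(V) = -18 + V
b(X) = 61/8 + 3*X/8 (b(X) = 3*(X - (-18 - 7/3))/8 = 3*(X - 1*(-61/3))/8 = 3*(X + 61/3)/8 = 3*(61/3 + X)/8 = 61/8 + 3*X/8)
22275/b(-11) + 1/((14513 - 1976)*(-12192)) = 22275/(61/8 + (3/8)*(-11)) + 1/((14513 - 1976)*(-12192)) = 22275/(61/8 - 33/8) - 1/12192/12537 = 22275/(7/2) + (1/12537)*(-1/12192) = 22275*(2/7) - 1/152851104 = 44550/7 - 1/152851104 = 972788097599/152851104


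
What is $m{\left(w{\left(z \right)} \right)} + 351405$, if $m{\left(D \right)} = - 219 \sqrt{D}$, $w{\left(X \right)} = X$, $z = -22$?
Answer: $351405 - 219 i \sqrt{22} \approx 3.5141 \cdot 10^{5} - 1027.2 i$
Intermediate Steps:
$m{\left(w{\left(z \right)} \right)} + 351405 = - 219 \sqrt{-22} + 351405 = - 219 i \sqrt{22} + 351405 = 351405 - 219 i \sqrt{22}$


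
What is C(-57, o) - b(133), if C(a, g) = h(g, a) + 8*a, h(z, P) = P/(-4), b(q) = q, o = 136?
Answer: -2299/4 ≈ -574.75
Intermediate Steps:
h(z, P) = -P/4 (h(z, P) = P*(-1/4) = -P/4)
C(a, g) = 31*a/4 (C(a, g) = -a/4 + 8*a = 31*a/4)
C(-57, o) - b(133) = (31/4)*(-57) - 1*133 = -1767/4 - 133 = -2299/4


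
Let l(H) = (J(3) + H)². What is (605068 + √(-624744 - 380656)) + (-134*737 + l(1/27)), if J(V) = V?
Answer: 369106714/729 + 10*I*√10054 ≈ 5.0632e+5 + 1002.7*I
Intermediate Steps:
l(H) = (3 + H)²
(605068 + √(-624744 - 380656)) + (-134*737 + l(1/27)) = (605068 + √(-624744 - 380656)) + (-134*737 + (3 + 1/27)²) = (605068 + √(-1005400)) + (-98758 + (3 + 1/27)²) = (605068 + 10*I*√10054) + (-98758 + (82/27)²) = (605068 + 10*I*√10054) + (-98758 + 6724/729) = (605068 + 10*I*√10054) - 71987858/729 = 369106714/729 + 10*I*√10054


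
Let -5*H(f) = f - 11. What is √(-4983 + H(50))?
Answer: I*√124770/5 ≈ 70.646*I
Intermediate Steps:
H(f) = 11/5 - f/5 (H(f) = -(f - 11)/5 = -(-11 + f)/5 = 11/5 - f/5)
√(-4983 + H(50)) = √(-4983 + (11/5 - ⅕*50)) = √(-4983 + (11/5 - 10)) = √(-4983 - 39/5) = √(-24954/5) = I*√124770/5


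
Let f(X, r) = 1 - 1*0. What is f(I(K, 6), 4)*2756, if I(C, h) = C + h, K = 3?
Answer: 2756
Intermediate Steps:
f(X, r) = 1 (f(X, r) = 1 + 0 = 1)
f(I(K, 6), 4)*2756 = 1*2756 = 2756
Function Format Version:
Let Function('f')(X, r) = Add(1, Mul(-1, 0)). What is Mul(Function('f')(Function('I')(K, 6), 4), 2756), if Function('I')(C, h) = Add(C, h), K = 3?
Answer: 2756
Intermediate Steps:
Function('f')(X, r) = 1 (Function('f')(X, r) = Add(1, 0) = 1)
Mul(Function('f')(Function('I')(K, 6), 4), 2756) = Mul(1, 2756) = 2756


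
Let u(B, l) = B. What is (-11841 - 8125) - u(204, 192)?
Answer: -20170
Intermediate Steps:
(-11841 - 8125) - u(204, 192) = (-11841 - 8125) - 1*204 = -19966 - 204 = -20170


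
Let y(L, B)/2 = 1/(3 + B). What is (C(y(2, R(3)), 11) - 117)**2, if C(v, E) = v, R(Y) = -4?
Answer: 14161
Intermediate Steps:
y(L, B) = 2/(3 + B)
(C(y(2, R(3)), 11) - 117)**2 = (2/(3 - 4) - 117)**2 = (2/(-1) - 117)**2 = (2*(-1) - 117)**2 = (-2 - 117)**2 = (-119)**2 = 14161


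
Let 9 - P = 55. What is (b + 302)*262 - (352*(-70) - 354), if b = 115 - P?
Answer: 146300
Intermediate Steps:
P = -46 (P = 9 - 1*55 = 9 - 55 = -46)
b = 161 (b = 115 - 1*(-46) = 115 + 46 = 161)
(b + 302)*262 - (352*(-70) - 354) = (161 + 302)*262 - (352*(-70) - 354) = 463*262 - (-24640 - 354) = 121306 - 1*(-24994) = 121306 + 24994 = 146300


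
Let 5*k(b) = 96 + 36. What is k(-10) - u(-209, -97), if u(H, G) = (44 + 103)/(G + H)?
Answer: 13709/510 ≈ 26.880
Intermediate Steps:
u(H, G) = 147/(G + H)
k(b) = 132/5 (k(b) = (96 + 36)/5 = (1/5)*132 = 132/5)
k(-10) - u(-209, -97) = 132/5 - 147/(-97 - 209) = 132/5 - 147/(-306) = 132/5 - 147*(-1)/306 = 132/5 - 1*(-49/102) = 132/5 + 49/102 = 13709/510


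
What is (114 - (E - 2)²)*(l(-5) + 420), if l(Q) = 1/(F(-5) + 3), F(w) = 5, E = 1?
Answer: 379793/8 ≈ 47474.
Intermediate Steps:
l(Q) = ⅛ (l(Q) = 1/(5 + 3) = 1/8 = ⅛)
(114 - (E - 2)²)*(l(-5) + 420) = (114 - (1 - 2)²)*(⅛ + 420) = (114 - 1*(-1)²)*(3361/8) = (114 - 1*1)*(3361/8) = (114 - 1)*(3361/8) = 113*(3361/8) = 379793/8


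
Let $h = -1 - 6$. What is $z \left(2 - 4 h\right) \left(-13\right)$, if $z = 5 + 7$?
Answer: $-4680$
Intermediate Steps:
$h = -7$ ($h = -1 - 6 = -7$)
$z = 12$
$z \left(2 - 4 h\right) \left(-13\right) = 12 \left(2 - -28\right) \left(-13\right) = 12 \left(2 + 28\right) \left(-13\right) = 12 \cdot 30 \left(-13\right) = 360 \left(-13\right) = -4680$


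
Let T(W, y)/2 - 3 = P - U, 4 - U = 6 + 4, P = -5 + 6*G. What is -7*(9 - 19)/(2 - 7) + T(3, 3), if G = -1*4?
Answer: -54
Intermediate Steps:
G = -4
P = -29 (P = -5 + 6*(-4) = -5 - 24 = -29)
U = -6 (U = 4 - (6 + 4) = 4 - 1*10 = 4 - 10 = -6)
T(W, y) = -40 (T(W, y) = 6 + 2*(-29 - 1*(-6)) = 6 + 2*(-29 + 6) = 6 + 2*(-23) = 6 - 46 = -40)
-7*(9 - 19)/(2 - 7) + T(3, 3) = -7*(9 - 19)/(2 - 7) - 40 = -(-70)/(-5) - 40 = -(-70)*(-1)/5 - 40 = -7*2 - 40 = -14 - 40 = -54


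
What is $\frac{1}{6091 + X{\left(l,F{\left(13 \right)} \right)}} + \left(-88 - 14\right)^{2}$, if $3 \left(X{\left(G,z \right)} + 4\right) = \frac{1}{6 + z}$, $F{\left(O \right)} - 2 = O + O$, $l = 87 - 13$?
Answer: $\frac{6459583602}{620875} \approx 10404.0$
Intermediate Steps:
$l = 74$
$F{\left(O \right)} = 2 + 2 O$ ($F{\left(O \right)} = 2 + \left(O + O\right) = 2 + 2 O$)
$X{\left(G,z \right)} = -4 + \frac{1}{3 \left(6 + z\right)}$
$\frac{1}{6091 + X{\left(l,F{\left(13 \right)} \right)}} + \left(-88 - 14\right)^{2} = \frac{1}{6091 + \frac{-71 - 12 \left(2 + 2 \cdot 13\right)}{3 \left(6 + \left(2 + 2 \cdot 13\right)\right)}} + \left(-88 - 14\right)^{2} = \frac{1}{6091 + \frac{-71 - 12 \left(2 + 26\right)}{3 \left(6 + \left(2 + 26\right)\right)}} + \left(-88 - 14\right)^{2} = \frac{1}{6091 + \frac{-71 - 336}{3 \left(6 + 28\right)}} + \left(-102\right)^{2} = \frac{1}{6091 + \frac{-71 - 336}{3 \cdot 34}} + 10404 = \frac{1}{6091 + \frac{1}{3} \cdot \frac{1}{34} \left(-407\right)} + 10404 = \frac{1}{6091 - \frac{407}{102}} + 10404 = \frac{1}{\frac{620875}{102}} + 10404 = \frac{102}{620875} + 10404 = \frac{6459583602}{620875}$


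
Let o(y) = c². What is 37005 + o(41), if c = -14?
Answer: 37201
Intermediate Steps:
o(y) = 196 (o(y) = (-14)² = 196)
37005 + o(41) = 37005 + 196 = 37201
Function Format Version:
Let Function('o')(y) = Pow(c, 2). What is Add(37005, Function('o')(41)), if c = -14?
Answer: 37201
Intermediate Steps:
Function('o')(y) = 196 (Function('o')(y) = Pow(-14, 2) = 196)
Add(37005, Function('o')(41)) = Add(37005, 196) = 37201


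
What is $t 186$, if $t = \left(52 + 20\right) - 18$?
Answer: $10044$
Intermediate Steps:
$t = 54$ ($t = 72 - 18 = 54$)
$t 186 = 54 \cdot 186 = 10044$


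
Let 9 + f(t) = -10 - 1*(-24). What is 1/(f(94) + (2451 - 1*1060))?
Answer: 1/1396 ≈ 0.00071633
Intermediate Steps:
f(t) = 5 (f(t) = -9 + (-10 - 1*(-24)) = -9 + (-10 + 24) = -9 + 14 = 5)
1/(f(94) + (2451 - 1*1060)) = 1/(5 + (2451 - 1*1060)) = 1/(5 + (2451 - 1060)) = 1/(5 + 1391) = 1/1396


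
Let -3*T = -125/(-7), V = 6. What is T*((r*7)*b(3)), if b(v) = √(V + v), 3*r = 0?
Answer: 0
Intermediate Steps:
r = 0 (r = (⅓)*0 = 0)
b(v) = √(6 + v)
T = -125/21 (T = -(-125)/(3*(-7)) = -(-125)*(-1)/(3*7) = -⅓*125/7 = -125/21 ≈ -5.9524)
T*((r*7)*b(3)) = -125*0*7*√(6 + 3)/21 = -0*√9 = -0*3 = -125/21*0 = 0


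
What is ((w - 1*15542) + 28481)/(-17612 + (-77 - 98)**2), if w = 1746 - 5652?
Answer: 9033/13013 ≈ 0.69415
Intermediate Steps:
w = -3906
((w - 1*15542) + 28481)/(-17612 + (-77 - 98)**2) = ((-3906 - 1*15542) + 28481)/(-17612 + (-77 - 98)**2) = ((-3906 - 15542) + 28481)/(-17612 + (-175)**2) = (-19448 + 28481)/(-17612 + 30625) = 9033/13013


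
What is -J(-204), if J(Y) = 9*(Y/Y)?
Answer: -9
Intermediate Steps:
J(Y) = 9 (J(Y) = 9*1 = 9)
-J(-204) = -1*9 = -9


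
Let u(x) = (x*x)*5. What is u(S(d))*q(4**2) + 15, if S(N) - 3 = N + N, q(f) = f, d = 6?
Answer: 18015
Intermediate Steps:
S(N) = 3 + 2*N (S(N) = 3 + (N + N) = 3 + 2*N)
u(x) = 5*x**2 (u(x) = x**2*5 = 5*x**2)
u(S(d))*q(4**2) + 15 = (5*(3 + 2*6)**2)*4**2 + 15 = (5*(3 + 12)**2)*16 + 15 = (5*15**2)*16 + 15 = (5*225)*16 + 15 = 1125*16 + 15 = 18000 + 15 = 18015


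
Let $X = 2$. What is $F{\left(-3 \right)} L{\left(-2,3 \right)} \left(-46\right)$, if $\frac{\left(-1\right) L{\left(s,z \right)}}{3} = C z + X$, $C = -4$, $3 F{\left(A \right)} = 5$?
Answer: $-2300$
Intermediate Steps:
$F{\left(A \right)} = \frac{5}{3}$ ($F{\left(A \right)} = \frac{1}{3} \cdot 5 = \frac{5}{3}$)
$L{\left(s,z \right)} = -6 + 12 z$ ($L{\left(s,z \right)} = - 3 \left(- 4 z + 2\right) = - 3 \left(2 - 4 z\right) = -6 + 12 z$)
$F{\left(-3 \right)} L{\left(-2,3 \right)} \left(-46\right) = \frac{5 \left(-6 + 12 \cdot 3\right)}{3} \left(-46\right) = \frac{5 \left(-6 + 36\right)}{3} \left(-46\right) = \frac{5}{3} \cdot 30 \left(-46\right) = 50 \left(-46\right) = -2300$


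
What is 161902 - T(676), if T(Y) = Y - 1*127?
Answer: 161353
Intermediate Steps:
T(Y) = -127 + Y (T(Y) = Y - 127 = -127 + Y)
161902 - T(676) = 161902 - (-127 + 676) = 161902 - 1*549 = 161902 - 549 = 161353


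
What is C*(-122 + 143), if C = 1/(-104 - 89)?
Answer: -21/193 ≈ -0.10881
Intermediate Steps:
C = -1/193 (C = 1/(-193) = -1/193 ≈ -0.0051813)
C*(-122 + 143) = -(-122 + 143)/193 = -1/193*21 = -21/193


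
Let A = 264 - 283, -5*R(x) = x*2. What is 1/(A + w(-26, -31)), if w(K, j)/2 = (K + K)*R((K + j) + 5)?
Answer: -5/10911 ≈ -0.00045825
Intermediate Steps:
R(x) = -2*x/5 (R(x) = -x*2/5 = -2*x/5)
A = -19
w(K, j) = 4*K*(-2 - 2*K/5 - 2*j/5) (w(K, j) = 2*((K + K)*(-2*((K + j) + 5)/5)) = 2*((2*K)*(-2*(5 + K + j)/5)) = 2*((2*K)*(-2 - 2*K/5 - 2*j/5)) = 2*(2*K*(-2 - 2*K/5 - 2*j/5)) = 4*K*(-2 - 2*K/5 - 2*j/5))
1/(A + w(-26, -31)) = 1/(-19 + (8/5)*(-26)*(-5 - 1*(-26) - 1*(-31))) = 1/(-19 + (8/5)*(-26)*(-5 + 26 + 31)) = 1/(-19 + (8/5)*(-26)*52) = 1/(-19 - 10816/5) = 1/(-10911/5) = -5/10911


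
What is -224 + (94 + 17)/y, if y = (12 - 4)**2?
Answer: -14225/64 ≈ -222.27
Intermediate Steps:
y = 64 (y = 8**2 = 64)
-224 + (94 + 17)/y = -224 + (94 + 17)/64 = -224 + (1/64)*111 = -224 + 111/64 = -14225/64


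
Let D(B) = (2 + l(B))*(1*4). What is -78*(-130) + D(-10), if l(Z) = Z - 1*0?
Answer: 10108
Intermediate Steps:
l(Z) = Z (l(Z) = Z + 0 = Z)
D(B) = 8 + 4*B (D(B) = (2 + B)*(1*4) = (2 + B)*4 = 8 + 4*B)
-78*(-130) + D(-10) = -78*(-130) + (8 + 4*(-10)) = 10140 + (8 - 40) = 10140 - 32 = 10108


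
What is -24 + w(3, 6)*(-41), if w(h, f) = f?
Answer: -270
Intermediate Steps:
-24 + w(3, 6)*(-41) = -24 + 6*(-41) = -24 - 246 = -270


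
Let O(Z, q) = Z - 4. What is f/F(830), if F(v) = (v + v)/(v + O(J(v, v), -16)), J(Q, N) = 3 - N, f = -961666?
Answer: 480833/830 ≈ 579.32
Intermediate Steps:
O(Z, q) = -4 + Z
F(v) = -2*v (F(v) = (v + v)/(v + (-4 + (3 - v))) = (2*v)/(v + (-1 - v)) = (2*v)/(-1) = (2*v)*(-1) = -2*v)
f/F(830) = -961666/((-2*830)) = -961666/(-1660) = -961666*(-1/1660) = 480833/830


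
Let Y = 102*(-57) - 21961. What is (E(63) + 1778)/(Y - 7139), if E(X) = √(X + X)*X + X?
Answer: -1841/34914 - 63*√14/11638 ≈ -0.072984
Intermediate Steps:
E(X) = X + √2*X^(3/2) (E(X) = √(2*X)*X + X = (√2*√X)*X + X = √2*X^(3/2) + X = X + √2*X^(3/2))
Y = -27775 (Y = -5814 - 21961 = -27775)
(E(63) + 1778)/(Y - 7139) = ((63 + √2*63^(3/2)) + 1778)/(-27775 - 7139) = ((63 + √2*(189*√7)) + 1778)/(-34914) = ((63 + 189*√14) + 1778)*(-1/34914) = (1841 + 189*√14)*(-1/34914) = -1841/34914 - 63*√14/11638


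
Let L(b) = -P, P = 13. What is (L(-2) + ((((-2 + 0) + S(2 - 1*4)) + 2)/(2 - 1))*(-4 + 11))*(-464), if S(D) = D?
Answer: 12528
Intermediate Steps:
L(b) = -13 (L(b) = -1*13 = -13)
(L(-2) + ((((-2 + 0) + S(2 - 1*4)) + 2)/(2 - 1))*(-4 + 11))*(-464) = (-13 + ((((-2 + 0) + (2 - 1*4)) + 2)/(2 - 1))*(-4 + 11))*(-464) = (-13 + (((-2 + (2 - 4)) + 2)/1)*7)*(-464) = (-13 + (((-2 - 2) + 2)*1)*7)*(-464) = (-13 + ((-4 + 2)*1)*7)*(-464) = (-13 - 2*1*7)*(-464) = (-13 - 2*7)*(-464) = (-13 - 14)*(-464) = -27*(-464) = 12528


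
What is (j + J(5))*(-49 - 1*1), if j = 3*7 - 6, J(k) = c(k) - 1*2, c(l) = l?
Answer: -900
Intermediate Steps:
J(k) = -2 + k (J(k) = k - 1*2 = k - 2 = -2 + k)
j = 15 (j = 21 - 6 = 15)
(j + J(5))*(-49 - 1*1) = (15 + (-2 + 5))*(-49 - 1*1) = (15 + 3)*(-49 - 1) = 18*(-50) = -900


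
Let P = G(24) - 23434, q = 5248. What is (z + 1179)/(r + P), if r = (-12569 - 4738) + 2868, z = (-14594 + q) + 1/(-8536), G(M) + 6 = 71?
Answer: 69713513/322729088 ≈ 0.21601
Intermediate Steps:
G(M) = 65 (G(M) = -6 + 71 = 65)
z = -79777457/8536 (z = (-14594 + 5248) + 1/(-8536) = -9346 - 1/8536 = -79777457/8536 ≈ -9346.0)
P = -23369 (P = 65 - 23434 = -23369)
r = -14439 (r = -17307 + 2868 = -14439)
(z + 1179)/(r + P) = (-79777457/8536 + 1179)/(-14439 - 23369) = -69713513/8536/(-37808) = -69713513/8536*(-1/37808) = 69713513/322729088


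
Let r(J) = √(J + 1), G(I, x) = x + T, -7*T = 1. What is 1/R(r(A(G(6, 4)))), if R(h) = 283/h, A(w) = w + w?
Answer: √427/1981 ≈ 0.010431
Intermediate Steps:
T = -⅐ (T = -⅐*1 = -⅐ ≈ -0.14286)
G(I, x) = -⅐ + x (G(I, x) = x - ⅐ = -⅐ + x)
A(w) = 2*w
r(J) = √(1 + J)
1/R(r(A(G(6, 4)))) = 1/(283/(√(1 + 2*(-⅐ + 4)))) = 1/(283/(√(1 + 2*(27/7)))) = 1/(283/(√(1 + 54/7))) = 1/(283/(√(61/7))) = 1/(283/((√427/7))) = 1/(283*(√427/61)) = 1/(283*√427/61) = √427/1981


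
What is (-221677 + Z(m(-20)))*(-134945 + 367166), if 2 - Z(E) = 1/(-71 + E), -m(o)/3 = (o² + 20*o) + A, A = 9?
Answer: -5044803604929/98 ≈ -5.1478e+10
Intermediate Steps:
m(o) = -27 - 60*o - 3*o² (m(o) = -3*((o² + 20*o) + 9) = -3*(9 + o² + 20*o) = -27 - 60*o - 3*o²)
Z(E) = 2 - 1/(-71 + E)
(-221677 + Z(m(-20)))*(-134945 + 367166) = (-221677 + (-143 + 2*(-27 - 60*(-20) - 3*(-20)²))/(-71 + (-27 - 60*(-20) - 3*(-20)²)))*(-134945 + 367166) = (-221677 + (-143 + 2*(-27 + 1200 - 3*400))/(-71 + (-27 + 1200 - 3*400)))*232221 = (-221677 + (-143 + 2*(-27 + 1200 - 1200))/(-71 + (-27 + 1200 - 1200)))*232221 = (-221677 + (-143 + 2*(-27))/(-71 - 27))*232221 = (-221677 + (-143 - 54)/(-98))*232221 = (-221677 - 1/98*(-197))*232221 = (-221677 + 197/98)*232221 = -21724149/98*232221 = -5044803604929/98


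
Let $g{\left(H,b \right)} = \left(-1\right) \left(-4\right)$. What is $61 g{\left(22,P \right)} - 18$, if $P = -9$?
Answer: $226$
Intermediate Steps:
$g{\left(H,b \right)} = 4$
$61 g{\left(22,P \right)} - 18 = 61 \cdot 4 - 18 = 244 - 18 = 226$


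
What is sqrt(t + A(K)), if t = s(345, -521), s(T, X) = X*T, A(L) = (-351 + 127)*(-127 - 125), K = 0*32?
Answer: I*sqrt(123297) ≈ 351.14*I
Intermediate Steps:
K = 0
A(L) = 56448 (A(L) = -224*(-252) = 56448)
s(T, X) = T*X
t = -179745 (t = 345*(-521) = -179745)
sqrt(t + A(K)) = sqrt(-179745 + 56448) = sqrt(-123297) = I*sqrt(123297)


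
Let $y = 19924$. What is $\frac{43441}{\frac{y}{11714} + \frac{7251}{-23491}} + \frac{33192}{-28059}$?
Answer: $\frac{55899897624696611}{1791550641955} \approx 31202.0$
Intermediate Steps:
$\frac{43441}{\frac{y}{11714} + \frac{7251}{-23491}} + \frac{33192}{-28059} = \frac{43441}{\frac{19924}{11714} + \frac{7251}{-23491}} + \frac{33192}{-28059} = \frac{43441}{19924 \cdot \frac{1}{11714} + 7251 \left(- \frac{1}{23491}\right)} + 33192 \left(- \frac{1}{28059}\right) = \frac{43441}{\frac{9962}{5857} - \frac{7251}{23491}} - \frac{11064}{9353} = \frac{43441}{\frac{191548235}{137586787}} - \frac{11064}{9353} = 43441 \cdot \frac{137586787}{191548235} - \frac{11064}{9353} = \frac{5976907614067}{191548235} - \frac{11064}{9353} = \frac{55899897624696611}{1791550641955}$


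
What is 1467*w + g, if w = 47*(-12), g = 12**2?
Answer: -827244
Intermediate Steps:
g = 144
w = -564
1467*w + g = 1467*(-564) + 144 = -827388 + 144 = -827244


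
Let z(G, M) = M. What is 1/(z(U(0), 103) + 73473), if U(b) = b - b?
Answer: 1/73576 ≈ 1.3591e-5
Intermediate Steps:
U(b) = 0
1/(z(U(0), 103) + 73473) = 1/(103 + 73473) = 1/73576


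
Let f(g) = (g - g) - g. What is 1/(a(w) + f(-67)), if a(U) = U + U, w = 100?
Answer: 1/267 ≈ 0.0037453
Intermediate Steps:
f(g) = -g (f(g) = 0 - g = -g)
a(U) = 2*U
1/(a(w) + f(-67)) = 1/(2*100 - 1*(-67)) = 1/(200 + 67) = 1/267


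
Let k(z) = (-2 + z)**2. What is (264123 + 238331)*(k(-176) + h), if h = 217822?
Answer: 125365287724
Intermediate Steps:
(264123 + 238331)*(k(-176) + h) = (264123 + 238331)*((-2 - 176)**2 + 217822) = 502454*((-178)**2 + 217822) = 502454*(31684 + 217822) = 502454*249506 = 125365287724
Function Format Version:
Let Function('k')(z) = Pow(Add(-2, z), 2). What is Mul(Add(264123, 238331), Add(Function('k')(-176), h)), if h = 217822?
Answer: 125365287724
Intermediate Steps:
Mul(Add(264123, 238331), Add(Function('k')(-176), h)) = Mul(Add(264123, 238331), Add(Pow(Add(-2, -176), 2), 217822)) = Mul(502454, Add(Pow(-178, 2), 217822)) = Mul(502454, Add(31684, 217822)) = Mul(502454, 249506) = 125365287724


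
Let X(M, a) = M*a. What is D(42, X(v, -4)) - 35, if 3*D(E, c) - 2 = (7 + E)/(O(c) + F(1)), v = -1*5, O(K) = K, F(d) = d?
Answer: -302/9 ≈ -33.556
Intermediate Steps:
v = -5
D(E, c) = 2/3 + (7 + E)/(3*(1 + c)) (D(E, c) = 2/3 + ((7 + E)/(c + 1))/3 = 2/3 + ((7 + E)/(1 + c))/3 = 2/3 + (7 + E)/(3*(1 + c)))
D(42, X(v, -4)) - 35 = (9 + 42 + 2*(-5*(-4)))/(3*(1 - 5*(-4))) - 35 = (9 + 42 + 2*20)/(3*(1 + 20)) - 35 = (1/3)*(9 + 42 + 40)/21 - 35 = (1/3)*(1/21)*91 - 35 = 13/9 - 35 = -302/9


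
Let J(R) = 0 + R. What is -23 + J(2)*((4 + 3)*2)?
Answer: 5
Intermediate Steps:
J(R) = R
-23 + J(2)*((4 + 3)*2) = -23 + 2*((4 + 3)*2) = -23 + 2*(7*2) = -23 + 2*14 = -23 + 28 = 5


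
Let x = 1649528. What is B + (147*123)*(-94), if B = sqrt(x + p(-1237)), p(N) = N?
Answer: -1699614 + sqrt(1648291) ≈ -1.6983e+6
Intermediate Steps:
B = sqrt(1648291) (B = sqrt(1649528 - 1237) = sqrt(1648291) ≈ 1283.9)
B + (147*123)*(-94) = sqrt(1648291) + (147*123)*(-94) = sqrt(1648291) + 18081*(-94) = sqrt(1648291) - 1699614 = -1699614 + sqrt(1648291)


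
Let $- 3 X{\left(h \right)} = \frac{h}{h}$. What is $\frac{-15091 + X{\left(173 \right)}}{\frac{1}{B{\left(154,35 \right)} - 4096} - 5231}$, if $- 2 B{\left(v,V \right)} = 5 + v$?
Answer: $\frac{378083174}{131052249} \approx 2.885$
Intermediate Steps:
$B{\left(v,V \right)} = - \frac{5}{2} - \frac{v}{2}$ ($B{\left(v,V \right)} = - \frac{5 + v}{2} = - \frac{5}{2} - \frac{v}{2}$)
$X{\left(h \right)} = - \frac{1}{3}$ ($X{\left(h \right)} = - \frac{h \frac{1}{h}}{3} = \left(- \frac{1}{3}\right) 1 = - \frac{1}{3}$)
$\frac{-15091 + X{\left(173 \right)}}{\frac{1}{B{\left(154,35 \right)} - 4096} - 5231} = \frac{-15091 - \frac{1}{3}}{\frac{1}{\left(- \frac{5}{2} - 77\right) - 4096} - 5231} = - \frac{45274}{3 \left(\frac{1}{\left(- \frac{5}{2} - 77\right) - 4096} - 5231\right)} = - \frac{45274}{3 \left(\frac{1}{- \frac{159}{2} - 4096} - 5231\right)} = - \frac{45274}{3 \left(\frac{1}{- \frac{8351}{2}} - 5231\right)} = - \frac{45274}{3 \left(- \frac{2}{8351} - 5231\right)} = - \frac{45274}{3 \left(- \frac{43684083}{8351}\right)} = \left(- \frac{45274}{3}\right) \left(- \frac{8351}{43684083}\right) = \frac{378083174}{131052249}$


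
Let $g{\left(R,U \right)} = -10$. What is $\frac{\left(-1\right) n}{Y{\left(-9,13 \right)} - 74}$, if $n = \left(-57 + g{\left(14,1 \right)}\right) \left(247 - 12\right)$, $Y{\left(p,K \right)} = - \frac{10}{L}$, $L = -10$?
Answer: $- \frac{15745}{73} \approx -215.68$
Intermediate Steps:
$Y{\left(p,K \right)} = 1$ ($Y{\left(p,K \right)} = - \frac{10}{-10} = \left(-10\right) \left(- \frac{1}{10}\right) = 1$)
$n = -15745$ ($n = \left(-57 - 10\right) \left(247 - 12\right) = \left(-67\right) 235 = -15745$)
$\frac{\left(-1\right) n}{Y{\left(-9,13 \right)} - 74} = \frac{\left(-1\right) \left(-15745\right)}{1 - 74} = \frac{15745}{1 - 74} = \frac{15745}{-73} = 15745 \left(- \frac{1}{73}\right) = - \frac{15745}{73}$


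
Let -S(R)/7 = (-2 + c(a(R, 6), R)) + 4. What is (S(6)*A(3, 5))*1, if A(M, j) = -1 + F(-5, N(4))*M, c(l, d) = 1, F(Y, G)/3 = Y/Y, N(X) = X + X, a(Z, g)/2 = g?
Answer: -168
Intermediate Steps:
a(Z, g) = 2*g
N(X) = 2*X
F(Y, G) = 3 (F(Y, G) = 3*(Y/Y) = 3*1 = 3)
A(M, j) = -1 + 3*M
S(R) = -21 (S(R) = -7*((-2 + 1) + 4) = -7*(-1 + 4) = -7*3 = -21)
(S(6)*A(3, 5))*1 = -21*(-1 + 3*3)*1 = -21*(-1 + 9)*1 = -21*8*1 = -168*1 = -168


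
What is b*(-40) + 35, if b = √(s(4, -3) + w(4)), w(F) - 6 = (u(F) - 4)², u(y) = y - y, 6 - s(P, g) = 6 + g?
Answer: -165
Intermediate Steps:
s(P, g) = -g (s(P, g) = 6 - (6 + g) = 6 + (-6 - g) = -g)
u(y) = 0
w(F) = 22 (w(F) = 6 + (0 - 4)² = 6 + (-4)² = 6 + 16 = 22)
b = 5 (b = √(-1*(-3) + 22) = √(3 + 22) = √25 = 5)
b*(-40) + 35 = 5*(-40) + 35 = -200 + 35 = -165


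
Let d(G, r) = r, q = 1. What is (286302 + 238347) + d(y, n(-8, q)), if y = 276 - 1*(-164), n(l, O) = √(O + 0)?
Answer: 524650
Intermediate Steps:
n(l, O) = √O
y = 440 (y = 276 + 164 = 440)
(286302 + 238347) + d(y, n(-8, q)) = (286302 + 238347) + √1 = 524649 + 1 = 524650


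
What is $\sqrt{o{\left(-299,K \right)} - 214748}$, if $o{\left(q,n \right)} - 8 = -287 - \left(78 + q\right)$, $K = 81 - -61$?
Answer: $i \sqrt{214806} \approx 463.47 i$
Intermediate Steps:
$K = 142$ ($K = 81 + 61 = 142$)
$o{\left(q,n \right)} = -357 - q$ ($o{\left(q,n \right)} = 8 - \left(365 + q\right) = -357 - q$)
$\sqrt{o{\left(-299,K \right)} - 214748} = \sqrt{\left(-357 - -299\right) - 214748} = \sqrt{\left(-357 + 299\right) - 214748} = \sqrt{-58 - 214748} = \sqrt{-214806} = i \sqrt{214806}$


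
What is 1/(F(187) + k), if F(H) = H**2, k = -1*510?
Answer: 1/34459 ≈ 2.9020e-5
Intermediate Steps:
k = -510
1/(F(187) + k) = 1/(187**2 - 510) = 1/(34969 - 510) = 1/34459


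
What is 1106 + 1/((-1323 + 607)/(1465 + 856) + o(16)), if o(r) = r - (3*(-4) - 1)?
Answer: 73654179/66593 ≈ 1106.0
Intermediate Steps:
o(r) = 13 + r (o(r) = r - (-12 - 1) = r - 1*(-13) = r + 13 = 13 + r)
1106 + 1/((-1323 + 607)/(1465 + 856) + o(16)) = 1106 + 1/((-1323 + 607)/(1465 + 856) + (13 + 16)) = 1106 + 1/(-716/2321 + 29) = 1106 + 1/(66593/2321) = 1106 + 2321/66593 = 73654179/66593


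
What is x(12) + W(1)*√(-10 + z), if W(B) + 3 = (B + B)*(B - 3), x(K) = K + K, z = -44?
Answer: 24 - 21*I*√6 ≈ 24.0 - 51.439*I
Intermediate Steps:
x(K) = 2*K
W(B) = -3 + 2*B*(-3 + B) (W(B) = -3 + (B + B)*(B - 3) = -3 + (2*B)*(-3 + B) = -3 + 2*B*(-3 + B))
x(12) + W(1)*√(-10 + z) = 2*12 + (-3 - 6*1 + 2*1²)*√(-10 - 44) = 24 + (-3 - 6 + 2*1)*√(-54) = 24 + (-3 - 6 + 2)*(3*I*√6) = 24 - 21*I*√6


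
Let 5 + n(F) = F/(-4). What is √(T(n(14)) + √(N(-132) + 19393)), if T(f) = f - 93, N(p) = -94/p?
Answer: √(-442134 + 66*√84479010)/66 ≈ 6.1450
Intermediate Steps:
n(F) = -5 - F/4 (n(F) = -5 + F/(-4) = -5 + F*(-¼) = -5 - F/4)
T(f) = -93 + f
√(T(n(14)) + √(N(-132) + 19393)) = √((-93 + (-5 - ¼*14)) + √(-94/(-132) + 19393)) = √((-93 + (-5 - 7/2)) + √(-94*(-1/132) + 19393)) = √((-93 - 17/2) + √(47/66 + 19393)) = √(-203/2 + √(1279985/66)) = √(-203/2 + √84479010/66)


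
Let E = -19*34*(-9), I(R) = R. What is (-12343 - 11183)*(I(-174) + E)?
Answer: -132686640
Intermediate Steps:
E = 5814 (E = -646*(-9) = 5814)
(-12343 - 11183)*(I(-174) + E) = (-12343 - 11183)*(-174 + 5814) = -23526*5640 = -132686640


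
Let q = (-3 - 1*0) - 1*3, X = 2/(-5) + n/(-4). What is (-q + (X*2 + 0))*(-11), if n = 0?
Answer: -286/5 ≈ -57.200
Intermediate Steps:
X = -⅖ (X = 2/(-5) + 0/(-4) = 2*(-⅕) + 0*(-¼) = -⅖ + 0 = -⅖ ≈ -0.40000)
q = -6 (q = (-3 + 0) - 3 = -3 - 3 = -6)
(-q + (X*2 + 0))*(-11) = (-1*(-6) + (-⅖*2 + 0))*(-11) = (6 + (-⅘ + 0))*(-11) = (6 - ⅘)*(-11) = (26/5)*(-11) = -286/5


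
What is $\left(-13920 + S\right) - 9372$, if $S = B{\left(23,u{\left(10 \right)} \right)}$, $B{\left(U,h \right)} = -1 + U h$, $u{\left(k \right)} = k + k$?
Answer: $-22833$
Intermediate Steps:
$u{\left(k \right)} = 2 k$
$S = 459$ ($S = -1 + 23 \cdot 2 \cdot 10 = -1 + 23 \cdot 20 = -1 + 460 = 459$)
$\left(-13920 + S\right) - 9372 = \left(-13920 + 459\right) - 9372 = -13461 - 9372 = -22833$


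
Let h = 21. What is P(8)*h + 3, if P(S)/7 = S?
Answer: 1179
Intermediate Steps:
P(S) = 7*S
P(8)*h + 3 = (7*8)*21 + 3 = 56*21 + 3 = 1176 + 3 = 1179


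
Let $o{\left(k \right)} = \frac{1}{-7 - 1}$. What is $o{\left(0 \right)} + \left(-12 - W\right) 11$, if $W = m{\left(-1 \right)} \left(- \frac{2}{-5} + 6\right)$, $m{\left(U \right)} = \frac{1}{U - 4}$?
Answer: $- \frac{23609}{200} \approx -118.05$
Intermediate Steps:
$m{\left(U \right)} = \frac{1}{-4 + U}$
$o{\left(k \right)} = - \frac{1}{8}$ ($o{\left(k \right)} = \frac{1}{-8} = - \frac{1}{8}$)
$W = - \frac{32}{25}$ ($W = \frac{- \frac{2}{-5} + 6}{-4 - 1} = \frac{\left(-2\right) \left(- \frac{1}{5}\right) + 6}{-5} = - \frac{\frac{2}{5} + 6}{5} = \left(- \frac{1}{5}\right) \frac{32}{5} = - \frac{32}{25} \approx -1.28$)
$o{\left(0 \right)} + \left(-12 - W\right) 11 = - \frac{1}{8} + \left(-12 - - \frac{32}{25}\right) 11 = - \frac{1}{8} + \left(-12 + \frac{32}{25}\right) 11 = - \frac{1}{8} - \frac{2948}{25} = - \frac{23609}{200}$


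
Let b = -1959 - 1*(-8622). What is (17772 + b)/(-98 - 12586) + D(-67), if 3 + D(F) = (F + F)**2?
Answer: 75897139/4228 ≈ 17951.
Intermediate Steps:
b = 6663 (b = -1959 + 8622 = 6663)
D(F) = -3 + 4*F**2 (D(F) = -3 + (F + F)**2 = -3 + (2*F)**2 = -3 + 4*F**2)
(17772 + b)/(-98 - 12586) + D(-67) = (17772 + 6663)/(-98 - 12586) + (-3 + 4*(-67)**2) = 24435/(-12684) + (-3 + 4*4489) = 24435*(-1/12684) + (-3 + 17956) = -8145/4228 + 17953 = 75897139/4228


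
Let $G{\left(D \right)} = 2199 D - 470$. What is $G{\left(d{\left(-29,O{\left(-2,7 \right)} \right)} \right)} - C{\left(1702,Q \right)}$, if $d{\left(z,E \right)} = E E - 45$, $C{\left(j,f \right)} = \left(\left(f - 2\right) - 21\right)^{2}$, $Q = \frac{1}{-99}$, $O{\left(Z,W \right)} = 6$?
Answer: $- \frac{203767345}{9801} \approx -20790.0$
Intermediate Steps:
$Q = - \frac{1}{99} \approx -0.010101$
$C{\left(j,f \right)} = \left(-23 + f\right)^{2}$ ($C{\left(j,f \right)} = \left(\left(f - 2\right) - 21\right)^{2} = \left(\left(-2 + f\right) - 21\right)^{2} = \left(-23 + f\right)^{2}$)
$d{\left(z,E \right)} = -45 + E^{2}$ ($d{\left(z,E \right)} = E^{2} - 45 = -45 + E^{2}$)
$G{\left(D \right)} = -470 + 2199 D$
$G{\left(d{\left(-29,O{\left(-2,7 \right)} \right)} \right)} - C{\left(1702,Q \right)} = \left(-470 + 2199 \left(-45 + 6^{2}\right)\right) - \left(-23 - \frac{1}{99}\right)^{2} = \left(-470 + 2199 \left(-45 + 36\right)\right) - \left(- \frac{2278}{99}\right)^{2} = \left(-470 + 2199 \left(-9\right)\right) - \frac{5189284}{9801} = \left(-470 - 19791\right) - \frac{5189284}{9801} = -20261 - \frac{5189284}{9801} = - \frac{203767345}{9801}$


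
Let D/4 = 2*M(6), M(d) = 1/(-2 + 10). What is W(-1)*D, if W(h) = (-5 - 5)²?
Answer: 100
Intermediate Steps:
M(d) = ⅛ (M(d) = 1/8 = ⅛)
W(h) = 100 (W(h) = (-10)² = 100)
D = 1 (D = 4*(2*(⅛)) = 4*(¼) = 1)
W(-1)*D = 100*1 = 100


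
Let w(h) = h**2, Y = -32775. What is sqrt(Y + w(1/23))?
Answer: I*sqrt(17337974)/23 ≈ 181.04*I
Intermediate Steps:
sqrt(Y + w(1/23)) = sqrt(-32775 + (1/23)**2) = sqrt(-32775 + 1/529) = sqrt(-17337974/529) = I*sqrt(17337974)/23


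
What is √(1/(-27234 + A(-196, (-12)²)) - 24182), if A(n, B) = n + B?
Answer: I*√18004122826158/27286 ≈ 155.51*I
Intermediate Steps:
A(n, B) = B + n
√(1/(-27234 + A(-196, (-12)²)) - 24182) = √(1/(-27234 + ((-12)² - 196)) - 24182) = √(1/(-27234 + (144 - 196)) - 24182) = √(1/(-27234 - 52) - 24182) = √(1/(-27286) - 24182) = √(-1/27286 - 24182) = √(-659830053/27286) = I*√18004122826158/27286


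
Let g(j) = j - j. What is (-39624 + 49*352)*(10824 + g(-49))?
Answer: -242197824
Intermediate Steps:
g(j) = 0
(-39624 + 49*352)*(10824 + g(-49)) = (-39624 + 49*352)*(10824 + 0) = (-39624 + 17248)*10824 = -22376*10824 = -242197824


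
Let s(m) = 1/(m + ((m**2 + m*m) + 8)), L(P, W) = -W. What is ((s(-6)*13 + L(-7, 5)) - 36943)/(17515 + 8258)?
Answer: -38509/26862 ≈ -1.4336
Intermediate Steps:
s(m) = 1/(8 + m + 2*m**2) (s(m) = 1/(m + ((m**2 + m**2) + 8)) = 1/(m + (2*m**2 + 8)) = 1/(m + (8 + 2*m**2)) = 1/(8 + m + 2*m**2))
((s(-6)*13 + L(-7, 5)) - 36943)/(17515 + 8258) = ((13/(8 - 6 + 2*(-6)**2) - 1*5) - 36943)/(17515 + 8258) = ((13/(8 - 6 + 2*36) - 5) - 36943)/25773 = ((13/(8 - 6 + 72) - 5) - 36943)*(1/25773) = ((13/74 - 5) - 36943)*(1/25773) = (-357/74 - 36943)*(1/25773) = -2734139/74*1/25773 = -38509/26862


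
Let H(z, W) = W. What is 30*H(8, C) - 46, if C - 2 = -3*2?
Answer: -166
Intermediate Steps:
C = -4 (C = 2 - 3*2 = 2 - 6 = -4)
30*H(8, C) - 46 = 30*(-4) - 46 = -120 - 46 = -166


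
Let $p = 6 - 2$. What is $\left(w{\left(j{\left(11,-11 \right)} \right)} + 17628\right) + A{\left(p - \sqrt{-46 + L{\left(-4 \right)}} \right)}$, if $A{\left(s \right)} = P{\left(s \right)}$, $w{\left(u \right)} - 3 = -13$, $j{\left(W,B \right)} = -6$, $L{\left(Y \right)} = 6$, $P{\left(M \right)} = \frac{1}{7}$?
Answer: $\frac{123327}{7} \approx 17618.0$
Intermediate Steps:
$P{\left(M \right)} = \frac{1}{7}$
$p = 4$ ($p = 6 - 2 = 4$)
$w{\left(u \right)} = -10$ ($w{\left(u \right)} = 3 - 13 = -10$)
$A{\left(s \right)} = \frac{1}{7}$
$\left(w{\left(j{\left(11,-11 \right)} \right)} + 17628\right) + A{\left(p - \sqrt{-46 + L{\left(-4 \right)}} \right)} = \left(-10 + 17628\right) + \frac{1}{7} = 17618 + \frac{1}{7} = \frac{123327}{7}$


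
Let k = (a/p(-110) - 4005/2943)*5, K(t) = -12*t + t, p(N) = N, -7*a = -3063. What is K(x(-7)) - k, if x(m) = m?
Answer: 5221817/50358 ≈ 103.69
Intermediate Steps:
a = 3063/7 (a = -⅐*(-3063) = 3063/7 ≈ 437.57)
K(t) = -11*t
k = -1344251/50358 (k = ((3063/7)/(-110) - 4005/2943)*5 = ((3063/7)*(-1/110) - 4005*1/2943)*5 = (-3063/770 - 445/327)*5 = -1344251/251790*5 = -1344251/50358 ≈ -26.694)
K(x(-7)) - k = -11*(-7) - 1*(-1344251/50358) = 77 + 1344251/50358 = 5221817/50358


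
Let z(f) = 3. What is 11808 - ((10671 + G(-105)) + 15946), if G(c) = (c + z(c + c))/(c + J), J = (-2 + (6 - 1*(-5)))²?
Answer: -59253/4 ≈ -14813.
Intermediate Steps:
J = 81 (J = (-2 + (6 + 5))² = (-2 + 11)² = 9² = 81)
G(c) = (3 + c)/(81 + c) (G(c) = (c + 3)/(c + 81) = (3 + c)/(81 + c))
11808 - ((10671 + G(-105)) + 15946) = 11808 - ((10671 + (3 - 105)/(81 - 105)) + 15946) = 11808 - ((10671 - 102/(-24)) + 15946) = 11808 - ((10671 - 1/24*(-102)) + 15946) = 11808 - ((10671 + 17/4) + 15946) = 11808 - (42701/4 + 15946) = 11808 - 1*106485/4 = 11808 - 106485/4 = -59253/4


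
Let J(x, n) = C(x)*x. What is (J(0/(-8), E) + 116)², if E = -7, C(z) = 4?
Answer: 13456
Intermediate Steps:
J(x, n) = 4*x
(J(0/(-8), E) + 116)² = (4*(0/(-8)) + 116)² = (4*(0*(-⅛)) + 116)² = (4*0 + 116)² = (0 + 116)² = 116² = 13456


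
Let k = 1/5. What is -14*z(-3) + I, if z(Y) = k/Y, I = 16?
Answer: 254/15 ≈ 16.933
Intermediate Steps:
k = ⅕ ≈ 0.20000
z(Y) = 1/(5*Y)
-14*z(-3) + I = -14/(5*(-3)) + 16 = -14*(-1)/(5*3) + 16 = -14*(-1/15) + 16 = 14/15 + 16 = 254/15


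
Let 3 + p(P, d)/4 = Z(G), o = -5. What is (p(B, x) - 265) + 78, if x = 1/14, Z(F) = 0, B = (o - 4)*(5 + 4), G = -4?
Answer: -199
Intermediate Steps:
B = -81 (B = (-5 - 4)*(5 + 4) = -9*9 = -81)
x = 1/14 ≈ 0.071429
p(P, d) = -12 (p(P, d) = -12 + 4*0 = -12 + 0 = -12)
(p(B, x) - 265) + 78 = (-12 - 265) + 78 = -277 + 78 = -199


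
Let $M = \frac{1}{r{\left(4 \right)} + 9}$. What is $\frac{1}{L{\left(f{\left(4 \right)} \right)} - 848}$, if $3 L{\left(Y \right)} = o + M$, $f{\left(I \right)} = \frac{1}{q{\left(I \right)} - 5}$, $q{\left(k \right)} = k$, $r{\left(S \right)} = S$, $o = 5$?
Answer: $- \frac{13}{11002} \approx -0.0011816$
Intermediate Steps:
$M = \frac{1}{13}$ ($M = \frac{1}{4 + 9} = \frac{1}{13} \approx 0.076923$)
$f{\left(I \right)} = \frac{1}{-5 + I}$ ($f{\left(I \right)} = \frac{1}{I - 5} = \frac{1}{-5 + I}$)
$L{\left(Y \right)} = \frac{22}{13}$ ($L{\left(Y \right)} = \frac{5 + \frac{1}{13}}{3} = \frac{1}{3} \cdot \frac{66}{13} = \frac{22}{13}$)
$\frac{1}{L{\left(f{\left(4 \right)} \right)} - 848} = \frac{1}{\frac{22}{13} - 848} = \frac{1}{- \frac{11002}{13}} = - \frac{13}{11002}$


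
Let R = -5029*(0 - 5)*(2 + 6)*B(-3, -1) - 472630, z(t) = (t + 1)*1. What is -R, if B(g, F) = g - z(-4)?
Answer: 472630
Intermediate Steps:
z(t) = 1 + t (z(t) = (1 + t)*1 = 1 + t)
B(g, F) = 3 + g (B(g, F) = g - (1 - 4) = g - 1*(-3) = g + 3 = 3 + g)
R = -472630 (R = -5029*(0 - 5)*(2 + 6)*(3 - 3) - 472630 = -5029*(-5*8)*0 - 472630 = -(-201160)*0 - 472630 = -5029*0 - 472630 = 0 - 472630 = -472630)
-R = -1*(-472630) = 472630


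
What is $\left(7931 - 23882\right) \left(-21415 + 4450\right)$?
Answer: $270608715$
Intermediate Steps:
$\left(7931 - 23882\right) \left(-21415 + 4450\right) = \left(7931 - 23882\right) \left(-16965\right) = \left(-15951\right) \left(-16965\right) = 270608715$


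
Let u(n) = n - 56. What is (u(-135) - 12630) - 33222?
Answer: -46043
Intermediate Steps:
u(n) = -56 + n
(u(-135) - 12630) - 33222 = ((-56 - 135) - 12630) - 33222 = (-191 - 12630) - 33222 = -12821 - 33222 = -46043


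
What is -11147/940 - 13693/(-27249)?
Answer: -290873183/25614060 ≈ -11.356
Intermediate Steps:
-11147/940 - 13693/(-27249) = -11147*1/940 - 13693*(-1/27249) = -11147/940 + 13693/27249 = -290873183/25614060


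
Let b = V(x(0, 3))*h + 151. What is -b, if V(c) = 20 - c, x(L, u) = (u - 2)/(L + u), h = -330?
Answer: 6339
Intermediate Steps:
x(L, u) = (-2 + u)/(L + u)
b = -6339 (b = (20 - (-2 + 3)/(0 + 3))*(-330) + 151 = (20 - 1/3)*(-330) + 151 = (59/3)*(-330) + 151 = -6490 + 151 = -6339)
-b = -1*(-6339) = 6339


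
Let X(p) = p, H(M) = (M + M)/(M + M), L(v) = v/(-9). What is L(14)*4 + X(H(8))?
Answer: -47/9 ≈ -5.2222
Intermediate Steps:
L(v) = -v/9 (L(v) = v*(-⅑) = -v/9)
H(M) = 1 (H(M) = (2*M)/((2*M)) = (2*M)*(1/(2*M)) = 1)
L(14)*4 + X(H(8)) = -⅑*14*4 + 1 = -14/9*4 + 1 = -56/9 + 1 = -47/9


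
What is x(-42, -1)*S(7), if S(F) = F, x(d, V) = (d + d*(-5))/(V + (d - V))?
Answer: -28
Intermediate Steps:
x(d, V) = -4 (x(d, V) = (d - 5*d)/d = (-4*d)/d = -4)
x(-42, -1)*S(7) = -4*7 = -28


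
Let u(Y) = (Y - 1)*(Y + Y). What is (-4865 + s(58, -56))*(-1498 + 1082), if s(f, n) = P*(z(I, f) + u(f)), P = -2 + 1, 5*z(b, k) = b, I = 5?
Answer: 4774848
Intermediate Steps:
u(Y) = 2*Y*(-1 + Y) (u(Y) = (-1 + Y)*(2*Y) = 2*Y*(-1 + Y))
z(b, k) = b/5
P = -1
s(f, n) = -1 - 2*f*(-1 + f) (s(f, n) = -((⅕)*5 + 2*f*(-1 + f)) = -(1 + 2*f*(-1 + f)) = -1 - 2*f*(-1 + f))
(-4865 + s(58, -56))*(-1498 + 1082) = (-4865 + (-1 - 2*58*(-1 + 58)))*(-1498 + 1082) = (-4865 + (-1 - 2*58*57))*(-416) = (-4865 + (-1 - 6612))*(-416) = (-4865 - 6613)*(-416) = -11478*(-416) = 4774848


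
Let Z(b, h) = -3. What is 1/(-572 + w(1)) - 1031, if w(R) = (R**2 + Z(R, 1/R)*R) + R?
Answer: -590764/573 ≈ -1031.0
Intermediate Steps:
w(R) = R**2 - 2*R (w(R) = (R**2 - 3*R) + R = R**2 - 2*R)
1/(-572 + w(1)) - 1031 = 1/(-572 + 1*(-2 + 1)) - 1031 = 1/(-572 + 1*(-1)) - 1031 = 1/(-572 - 1) - 1031 = 1/(-573) - 1031 = -1/573 - 1031 = -590764/573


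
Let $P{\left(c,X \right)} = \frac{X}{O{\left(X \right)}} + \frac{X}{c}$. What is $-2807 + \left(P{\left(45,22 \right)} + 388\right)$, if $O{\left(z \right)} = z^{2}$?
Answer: $- \frac{2394281}{990} \approx -2418.5$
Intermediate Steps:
$P{\left(c,X \right)} = \frac{1}{X} + \frac{X}{c}$ ($P{\left(c,X \right)} = \frac{X}{X^{2}} + \frac{X}{c} = \frac{1}{X} + \frac{X}{c}$)
$-2807 + \left(P{\left(45,22 \right)} + 388\right) = -2807 + \left(\left(\frac{1}{22} + \frac{22}{45}\right) + 388\right) = -2807 + \left(\frac{529}{990} + 388\right) = -2807 + \frac{384649}{990} = - \frac{2394281}{990}$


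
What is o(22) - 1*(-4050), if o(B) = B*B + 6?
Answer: 4540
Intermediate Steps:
o(B) = 6 + B² (o(B) = B² + 6 = 6 + B²)
o(22) - 1*(-4050) = (6 + 22²) - 1*(-4050) = (6 + 484) + 4050 = 490 + 4050 = 4540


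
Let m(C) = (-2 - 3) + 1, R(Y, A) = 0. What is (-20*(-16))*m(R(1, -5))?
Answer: -1280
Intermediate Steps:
m(C) = -4 (m(C) = -5 + 1 = -4)
(-20*(-16))*m(R(1, -5)) = -20*(-16)*(-4) = 320*(-4) = -1280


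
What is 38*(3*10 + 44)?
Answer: 2812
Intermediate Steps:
38*(3*10 + 44) = 38*(30 + 44) = 38*74 = 2812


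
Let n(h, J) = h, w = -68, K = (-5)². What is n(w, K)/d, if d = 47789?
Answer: -68/47789 ≈ -0.0014229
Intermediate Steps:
K = 25
n(w, K)/d = -68/47789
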